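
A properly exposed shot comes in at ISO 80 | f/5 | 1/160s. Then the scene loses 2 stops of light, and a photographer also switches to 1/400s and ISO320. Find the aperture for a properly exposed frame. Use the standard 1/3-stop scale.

f/3.2

Scene light: 2 stops darker.
Shutter speed: 1/160 → 1/200 → 1/250 → 1/320 → 1/400 — 1 1/3 stops faster (darker).
ISO: 80 → 100 → 125 → 160 → 200 → 250 → 320 — 2 stops higher (brighter).
Net so far: 1 1/3 stops darker. Aperture: f/5 → f/4.5 → f/4 → f/3.5 → f/3.2.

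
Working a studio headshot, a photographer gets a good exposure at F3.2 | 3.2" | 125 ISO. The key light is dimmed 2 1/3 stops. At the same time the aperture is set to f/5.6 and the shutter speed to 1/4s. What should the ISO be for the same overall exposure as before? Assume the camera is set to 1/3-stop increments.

ISO 25600

Scene light: 2 1/3 stops darker.
Aperture: f/3.2 → f/3.5 → f/4 → f/4.5 → f/5 → f/5.6 — 1 2/3 stops narrower (darker).
Shutter speed: 3.2 → 2.5 → 2 → 1.6 → 1.3 → 1 → 0.8 → 0.6 → 0.5 → 0.4 → 0.3 → 1/4 — 3 2/3 stops shorter (darker).
Net so far: 7 2/3 stops darker. ISO: 125 → 160 → 200 → 250 → 320 → 400 → 500 → 640 → 800 → 1000 → 1250 → 1600 → 2000 → 2500 → 3200 → 4000 → 5000 → 6400 → 8000 → 10000 → 12800 → 16000 → 20000 → 25600.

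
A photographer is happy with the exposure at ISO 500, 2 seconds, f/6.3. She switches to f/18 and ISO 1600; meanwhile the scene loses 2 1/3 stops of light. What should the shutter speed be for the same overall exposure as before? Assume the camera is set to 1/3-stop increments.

25 s

Scene light: 2 1/3 stops darker.
Aperture: f/6.3 → f/7.1 → f/8 → f/9 → f/10 → f/11 → f/13 → f/14 → f/16 → f/18 — 3 stops narrower (darker).
ISO: 500 → 640 → 800 → 1000 → 1250 → 1600 — 1 2/3 stops higher (brighter).
Net so far: 3 2/3 stops darker. Shutter speed: 2 → 2.5 → 3.2 → 4 → 5 → 6 → 8 → 10 → 13 → 15 → 20 → 25.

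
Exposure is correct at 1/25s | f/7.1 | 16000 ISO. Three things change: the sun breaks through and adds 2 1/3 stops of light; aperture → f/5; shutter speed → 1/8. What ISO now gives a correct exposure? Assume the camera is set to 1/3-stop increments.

Scene light: 2 1/3 stops brighter.
Aperture: f/7.1 → f/6.3 → f/5.6 → f/5 — 1 stop larger aperture (brighter).
Shutter speed: 1/25 → 1/20 → 1/15 → 1/13 → 1/10 → 1/8 — 1 2/3 stops slower (brighter).
Net so far: 5 stops brighter. ISO: 16000 → 12800 → 10000 → 8000 → 6400 → 5000 → 4000 → 3200 → 2500 → 2000 → 1600 → 1250 → 1000 → 800 → 640 → 500.

ISO 500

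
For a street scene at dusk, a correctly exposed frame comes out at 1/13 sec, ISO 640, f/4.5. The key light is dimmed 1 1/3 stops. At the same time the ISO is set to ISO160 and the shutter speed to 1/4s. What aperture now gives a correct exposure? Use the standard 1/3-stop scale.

f/2.5

Scene light: 1 1/3 stops darker.
ISO: 640 → 500 → 400 → 320 → 250 → 200 → 160 — 2 stops lower (darker).
Shutter speed: 1/13 → 1/10 → 1/8 → 1/6 → 1/5 → 1/4 — 1 2/3 stops longer (brighter).
Net so far: 1 2/3 stops darker. Aperture: f/4.5 → f/4 → f/3.5 → f/3.2 → f/2.8 → f/2.5.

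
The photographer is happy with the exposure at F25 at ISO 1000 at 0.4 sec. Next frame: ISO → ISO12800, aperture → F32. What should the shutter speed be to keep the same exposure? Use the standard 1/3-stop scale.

1/20s

ISO: 1000 → 1250 → 1600 → 2000 → 2500 → 3200 → 4000 → 5000 → 6400 → 8000 → 10000 → 12800 — 3 2/3 stops higher (brighter).
Aperture: f/25 → f/29 → f/32 — 2/3 stop narrower (darker).
Net change so far: 3 stops brighter. Offset with the shutter speed: 0.4 → 0.3 → 1/4 → 1/5 → 1/6 → 1/8 → 1/10 → 1/13 → 1/15 → 1/20.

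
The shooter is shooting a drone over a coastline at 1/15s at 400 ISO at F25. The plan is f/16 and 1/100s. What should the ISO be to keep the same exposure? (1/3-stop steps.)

Aperture: f/25 → f/22 → f/20 → f/18 → f/16 — 1 1/3 stops opened up (brighter).
Shutter speed: 1/15 → 1/20 → 1/25 → 1/30 → 1/40 → 1/50 → 1/60 → 1/80 → 1/100 — 2 2/3 stops shorter (darker).
Net change so far: 1 1/3 stops darker. Offset with the ISO: 400 → 500 → 640 → 800 → 1000.

ISO 1000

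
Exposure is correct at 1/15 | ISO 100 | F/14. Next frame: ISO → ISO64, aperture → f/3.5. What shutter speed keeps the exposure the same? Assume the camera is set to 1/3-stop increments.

ISO: 100 → 80 → 64 — 2/3 stop lower (darker).
Aperture: f/14 → f/13 → f/11 → f/10 → f/9 → f/8 → f/7.1 → f/6.3 → f/5.6 → f/5 → f/4.5 → f/4 → f/3.5 — 4 stops larger aperture (brighter).
Net change so far: 3 1/3 stops brighter. Offset with the shutter speed: 1/15 → 1/20 → 1/25 → 1/30 → 1/40 → 1/50 → 1/60 → 1/80 → 1/100 → 1/125 → 1/160.

1/160s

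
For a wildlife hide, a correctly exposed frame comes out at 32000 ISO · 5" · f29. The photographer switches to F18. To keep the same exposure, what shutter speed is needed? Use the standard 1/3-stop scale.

Aperture: f/29 → f/25 → f/22 → f/20 → f/18 — 1 1/3 stops opened up (brighter).
Need 1 1/3 stops darker from the shutter speed: 5 → 4 → 3.2 → 2.5 → 2.

2 s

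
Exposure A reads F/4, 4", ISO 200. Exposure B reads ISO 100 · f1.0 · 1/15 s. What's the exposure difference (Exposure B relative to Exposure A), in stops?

3 stops darker

Aperture: f/4 → f/2.8 → f/2 → f/1.4 → f/1.0 — 4 stops opened up (brighter).
Shutter speed: 4 → 2 → 1 → 1/2 → 1/4 → 1/8 → 1/15 — 6 stops faster (darker).
ISO: 200 → 100 — 1 stop dropped (darker).
Net: +4 −6 −1 = −3 stops.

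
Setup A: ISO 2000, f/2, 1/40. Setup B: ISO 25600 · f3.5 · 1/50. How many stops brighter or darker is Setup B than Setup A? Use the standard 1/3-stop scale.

Aperture: f/2 → f/2.2 → f/2.5 → f/2.8 → f/3.2 → f/3.5 — 1 2/3 stops smaller aperture (darker).
Shutter speed: 1/40 → 1/50 — 1/3 stop faster (darker).
ISO: 2000 → 2500 → 3200 → 4000 → 5000 → 6400 → 8000 → 10000 → 12800 → 16000 → 20000 → 25600 — 3 2/3 stops raised (brighter).
Net: −1 2/3 −1/3 +3 2/3 = +1 2/3 stops.

1 2/3 stops brighter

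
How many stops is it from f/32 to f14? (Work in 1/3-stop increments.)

2 1/3 stops

f/32 → f/29 → f/25 → f/22 → f/20 → f/18 → f/16 → f/14 — count the steps: 7 third-stops = 2 1/3 stops.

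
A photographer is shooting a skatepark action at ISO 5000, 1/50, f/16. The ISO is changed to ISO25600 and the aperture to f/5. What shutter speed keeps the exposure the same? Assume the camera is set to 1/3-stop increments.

1/2500s

ISO: 5000 → 6400 → 8000 → 10000 → 12800 → 16000 → 20000 → 25600 — 2 1/3 stops raised (brighter).
Aperture: f/16 → f/14 → f/13 → f/11 → f/10 → f/9 → f/8 → f/7.1 → f/6.3 → f/5.6 → f/5 — 3 1/3 stops wider (brighter).
Net change so far: 5 2/3 stops brighter. Offset with the shutter speed: 1/50 → 1/60 → 1/80 → 1/100 → 1/125 → 1/160 → 1/200 → 1/250 → 1/320 → 1/400 → 1/500 → 1/640 → 1/800 → 1/1000 → 1/1250 → 1/1600 → 1/2000 → 1/2500.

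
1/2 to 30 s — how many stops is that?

6 stops

1/2 → 1 → 2 → 4 → 8 → 15 → 30 — count the steps: 6 stops.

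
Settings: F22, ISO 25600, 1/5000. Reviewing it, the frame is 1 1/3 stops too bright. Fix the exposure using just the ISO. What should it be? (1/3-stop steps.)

ISO 10000

Overexposed by 1 1/3 stops → need 1 1/3 stops darker.
ISO: 25600 → 20000 → 16000 → 12800 → 10000.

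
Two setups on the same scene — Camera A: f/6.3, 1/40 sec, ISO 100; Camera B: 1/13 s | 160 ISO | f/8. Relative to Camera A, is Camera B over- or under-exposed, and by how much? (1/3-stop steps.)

Aperture: f/6.3 → f/7.1 → f/8 — 2/3 stop smaller aperture (darker).
Shutter speed: 1/40 → 1/30 → 1/25 → 1/20 → 1/15 → 1/13 — 1 2/3 stops slower (brighter).
ISO: 100 → 125 → 160 — 2/3 stop higher (brighter).
Net: −2/3 +1 2/3 +2/3 = +1 2/3 stops.

1 2/3 stops brighter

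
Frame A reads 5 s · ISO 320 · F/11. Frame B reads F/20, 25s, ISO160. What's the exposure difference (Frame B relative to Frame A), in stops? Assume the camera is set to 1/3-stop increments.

1/3 stop darker

Aperture: f/11 → f/13 → f/14 → f/16 → f/18 → f/20 — 1 2/3 stops narrower (darker).
Shutter speed: 5 → 6 → 8 → 10 → 13 → 15 → 20 → 25 — 2 1/3 stops longer (brighter).
ISO: 320 → 250 → 200 → 160 — 1 stop lower (darker).
Net: −1 2/3 +2 1/3 −1 = −1/3 stops.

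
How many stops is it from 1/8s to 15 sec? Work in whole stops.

1/8 → 1/4 → 1/2 → 1 → 2 → 4 → 8 → 15 — count the steps: 7 stops.

7 stops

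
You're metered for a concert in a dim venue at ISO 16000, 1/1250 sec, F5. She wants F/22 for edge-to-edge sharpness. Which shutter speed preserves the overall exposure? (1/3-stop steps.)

Aperture: f/5 → f/5.6 → f/6.3 → f/7.1 → f/8 → f/9 → f/10 → f/11 → f/13 → f/14 → f/16 → f/18 → f/20 → f/22 — 4 1/3 stops stopped down (darker).
Need 4 1/3 stops brighter from the shutter speed: 1/1250 → 1/1000 → 1/800 → 1/640 → 1/500 → 1/400 → 1/320 → 1/250 → 1/200 → 1/160 → 1/125 → 1/100 → 1/80 → 1/60.

1/60s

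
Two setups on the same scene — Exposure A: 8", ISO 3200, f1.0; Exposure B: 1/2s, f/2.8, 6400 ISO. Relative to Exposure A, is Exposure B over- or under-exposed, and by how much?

6 stops darker

Aperture: f/1.0 → f/1.4 → f/2 → f/2.8 — 3 stops smaller aperture (darker).
Shutter speed: 8 → 4 → 2 → 1 → 1/2 — 4 stops faster (darker).
ISO: 3200 → 6400 — 1 stop higher (brighter).
Net: −3 −4 +1 = −6 stops.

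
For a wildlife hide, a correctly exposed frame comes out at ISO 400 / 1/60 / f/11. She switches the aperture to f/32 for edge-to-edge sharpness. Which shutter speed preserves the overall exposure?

Aperture: f/11 → f/16 → f/22 → f/32 — 3 stops stopped down (darker).
Need 3 stops brighter from the shutter speed: 1/60 → 1/30 → 1/15 → 1/8.

1/8s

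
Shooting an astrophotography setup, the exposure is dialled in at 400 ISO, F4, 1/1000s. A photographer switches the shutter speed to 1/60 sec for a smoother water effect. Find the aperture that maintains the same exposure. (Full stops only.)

f/16

Shutter speed: 1/1000 → 1/500 → 1/250 → 1/125 → 1/60 — 4 stops slower (brighter).
Need 4 stops darker from the aperture: f/4 → f/5.6 → f/8 → f/11 → f/16.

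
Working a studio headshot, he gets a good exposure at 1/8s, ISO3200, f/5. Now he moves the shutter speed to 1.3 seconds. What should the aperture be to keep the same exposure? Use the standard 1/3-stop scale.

f/16

Shutter speed: 1/8 → 1/6 → 1/5 → 1/4 → 0.3 → 0.4 → 0.5 → 0.6 → 0.8 → 1 → 1.3 — 3 1/3 stops slower (brighter).
Need 3 1/3 stops darker from the aperture: f/5 → f/5.6 → f/6.3 → f/7.1 → f/8 → f/9 → f/10 → f/11 → f/13 → f/14 → f/16.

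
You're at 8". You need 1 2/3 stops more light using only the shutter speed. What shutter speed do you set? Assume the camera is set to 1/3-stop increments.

Shutter speed: 8 → 10 → 13 → 15 → 20 → 25 — 1 2/3 stops longer (brighter).

25 s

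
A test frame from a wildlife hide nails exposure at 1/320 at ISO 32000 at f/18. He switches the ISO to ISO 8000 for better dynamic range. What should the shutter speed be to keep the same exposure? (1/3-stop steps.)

1/80s

ISO: 32000 → 25600 → 20000 → 16000 → 12800 → 10000 → 8000 — 2 stops lower (darker).
Need 2 stops brighter from the shutter speed: 1/320 → 1/250 → 1/200 → 1/160 → 1/125 → 1/100 → 1/80.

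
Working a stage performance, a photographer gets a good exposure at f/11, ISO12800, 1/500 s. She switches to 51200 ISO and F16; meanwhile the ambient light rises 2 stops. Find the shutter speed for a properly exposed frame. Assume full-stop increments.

1/4000s

Scene light: 2 stops brighter.
ISO: 12800 → 25600 → 51200 — 2 stops higher (brighter).
Aperture: f/11 → f/16 — 1 stop narrower (darker).
Net so far: 3 stops brighter. Shutter speed: 1/500 → 1/1000 → 1/2000 → 1/4000.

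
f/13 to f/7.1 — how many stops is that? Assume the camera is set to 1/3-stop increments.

f/13 → f/11 → f/10 → f/9 → f/8 → f/7.1 — count the steps: 5 third-stops = 1 2/3 stops.

1 2/3 stops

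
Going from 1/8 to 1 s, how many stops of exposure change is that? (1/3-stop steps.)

1/8 → 1/6 → 1/5 → 1/4 → 0.3 → 0.4 → 0.5 → 0.6 → 0.8 → 1 — count the steps: 9 third-stops = 3 stops.

3 stops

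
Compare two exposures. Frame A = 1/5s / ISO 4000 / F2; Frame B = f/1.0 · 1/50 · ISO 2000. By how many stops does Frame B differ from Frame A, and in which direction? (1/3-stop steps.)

Aperture: f/2 → f/1.8 → f/1.6 → f/1.4 → f/1.2 → f/1.1 → f/1.0 — 2 stops opened up (brighter).
Shutter speed: 1/5 → 1/6 → 1/8 → 1/10 → 1/13 → 1/15 → 1/20 → 1/25 → 1/30 → 1/40 → 1/50 — 3 1/3 stops faster (darker).
ISO: 4000 → 3200 → 2500 → 2000 — 1 stop dropped (darker).
Net: +2 −3 1/3 −1 = −2 1/3 stops.

2 1/3 stops darker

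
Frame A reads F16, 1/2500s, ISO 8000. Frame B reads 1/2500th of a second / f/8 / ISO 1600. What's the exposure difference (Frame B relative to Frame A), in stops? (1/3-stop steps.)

Aperture: f/16 → f/14 → f/13 → f/11 → f/10 → f/9 → f/8 — 2 stops larger aperture (brighter).
Shutter speed: unchanged.
ISO: 8000 → 6400 → 5000 → 4000 → 3200 → 2500 → 2000 → 1600 — 2 1/3 stops dropped (darker).
Net: +2 −2 1/3 = −1/3 stops.

1/3 stop darker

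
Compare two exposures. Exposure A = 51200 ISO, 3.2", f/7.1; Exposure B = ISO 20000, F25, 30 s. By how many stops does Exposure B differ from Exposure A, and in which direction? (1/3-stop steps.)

Aperture: f/7.1 → f/8 → f/9 → f/10 → f/11 → f/13 → f/14 → f/16 → f/18 → f/20 → f/22 → f/25 — 3 2/3 stops stopped down (darker).
Shutter speed: 3.2 → 4 → 5 → 6 → 8 → 10 → 13 → 15 → 20 → 25 → 30 — 3 1/3 stops slower (brighter).
ISO: 51200 → 40000 → 32000 → 25600 → 20000 — 1 1/3 stops dropped (darker).
Net: −3 2/3 +3 1/3 −1 1/3 = −1 2/3 stops.

1 2/3 stops darker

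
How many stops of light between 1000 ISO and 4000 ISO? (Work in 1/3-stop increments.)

2 stops

1000 → 1250 → 1600 → 2000 → 2500 → 3200 → 4000 — count the steps: 6 third-stops = 2 stops.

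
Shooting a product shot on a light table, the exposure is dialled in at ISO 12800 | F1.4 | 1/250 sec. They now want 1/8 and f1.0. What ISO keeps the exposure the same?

ISO 200

Shutter speed: 1/250 → 1/125 → 1/60 → 1/30 → 1/15 → 1/8 — 5 stops slower (brighter).
Aperture: f/1.4 → f/1.0 — 1 stop wider (brighter).
Net change so far: 6 stops brighter. Offset with the ISO: 12800 → 6400 → 3200 → 1600 → 800 → 400 → 200.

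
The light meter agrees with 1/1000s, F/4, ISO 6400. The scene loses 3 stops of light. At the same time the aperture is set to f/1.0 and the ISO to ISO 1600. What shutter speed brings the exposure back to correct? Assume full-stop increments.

1/500s

Scene light: 3 stops darker.
Aperture: f/4 → f/2.8 → f/2 → f/1.4 → f/1.0 — 4 stops wider (brighter).
ISO: 6400 → 3200 → 1600 — 2 stops lower (darker).
Net so far: 1 stop darker. Shutter speed: 1/1000 → 1/500.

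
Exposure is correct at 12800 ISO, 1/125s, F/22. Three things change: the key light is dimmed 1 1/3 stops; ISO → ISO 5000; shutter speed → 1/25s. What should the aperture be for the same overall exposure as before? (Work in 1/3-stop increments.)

Scene light: 1 1/3 stops darker.
ISO: 12800 → 10000 → 8000 → 6400 → 5000 — 1 1/3 stops dropped (darker).
Shutter speed: 1/125 → 1/100 → 1/80 → 1/60 → 1/50 → 1/40 → 1/30 → 1/25 — 2 1/3 stops slower (brighter).
Net so far: 1/3 stop darker. Aperture: f/22 → f/20.

f/20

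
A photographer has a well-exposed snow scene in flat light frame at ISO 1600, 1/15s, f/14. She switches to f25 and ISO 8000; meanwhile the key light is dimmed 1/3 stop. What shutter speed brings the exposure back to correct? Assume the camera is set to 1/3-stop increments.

Scene light: 1/3 stop darker.
Aperture: f/14 → f/16 → f/18 → f/20 → f/22 → f/25 — 1 2/3 stops smaller aperture (darker).
ISO: 1600 → 2000 → 2500 → 3200 → 4000 → 5000 → 6400 → 8000 — 2 1/3 stops raised (brighter).
Net so far: 1/3 stop brighter. Shutter speed: 1/15 → 1/20.

1/20s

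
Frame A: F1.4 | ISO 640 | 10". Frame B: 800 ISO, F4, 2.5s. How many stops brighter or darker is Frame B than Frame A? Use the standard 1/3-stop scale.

4 2/3 stops darker

Aperture: f/1.4 → f/1.6 → f/1.8 → f/2 → f/2.2 → f/2.5 → f/2.8 → f/3.2 → f/3.5 → f/4 — 3 stops stopped down (darker).
Shutter speed: 10 → 8 → 6 → 5 → 4 → 3.2 → 2.5 — 2 stops faster (darker).
ISO: 640 → 800 — 1/3 stop raised (brighter).
Net: −3 −2 +1/3 = −4 2/3 stops.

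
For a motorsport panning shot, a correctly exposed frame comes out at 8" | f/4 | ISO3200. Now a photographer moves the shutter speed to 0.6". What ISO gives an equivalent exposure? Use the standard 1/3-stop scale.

Shutter speed: 8 → 6 → 5 → 4 → 3.2 → 2.5 → 2 → 1.6 → 1.3 → 1 → 0.8 → 0.6 — 3 2/3 stops faster (darker).
Need 3 2/3 stops brighter from the ISO: 3200 → 4000 → 5000 → 6400 → 8000 → 10000 → 12800 → 16000 → 20000 → 25600 → 32000 → 40000.

ISO 40000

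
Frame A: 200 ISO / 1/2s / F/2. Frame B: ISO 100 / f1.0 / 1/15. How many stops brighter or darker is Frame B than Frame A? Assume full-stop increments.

2 stops darker

Aperture: f/2 → f/1.4 → f/1.0 — 2 stops opened up (brighter).
Shutter speed: 1/2 → 1/4 → 1/8 → 1/15 — 3 stops shorter (darker).
ISO: 200 → 100 — 1 stop lower (darker).
Net: +2 −3 −1 = −2 stops.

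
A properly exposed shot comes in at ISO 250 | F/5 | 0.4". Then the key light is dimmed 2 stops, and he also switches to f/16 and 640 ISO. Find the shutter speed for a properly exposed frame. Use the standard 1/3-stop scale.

6 s

Scene light: 2 stops darker.
Aperture: f/5 → f/5.6 → f/6.3 → f/7.1 → f/8 → f/9 → f/10 → f/11 → f/13 → f/14 → f/16 — 3 1/3 stops narrower (darker).
ISO: 250 → 320 → 400 → 500 → 640 — 1 1/3 stops raised (brighter).
Net so far: 4 stops darker. Shutter speed: 0.4 → 0.5 → 0.6 → 0.8 → 1 → 1.3 → 1.6 → 2 → 2.5 → 3.2 → 4 → 5 → 6.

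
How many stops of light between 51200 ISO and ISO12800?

51200 → 25600 → 12800 — count the steps: 2 stops.

2 stops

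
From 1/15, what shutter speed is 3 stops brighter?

Shutter speed: 1/15 → 1/8 → 1/4 → 1/2 — 3 stops longer (brighter).

1/2s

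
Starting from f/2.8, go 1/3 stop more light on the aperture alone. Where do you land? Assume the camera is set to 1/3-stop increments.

f/2.5

Aperture: f/2.8 → f/2.5 — 1/3 stop larger aperture (brighter).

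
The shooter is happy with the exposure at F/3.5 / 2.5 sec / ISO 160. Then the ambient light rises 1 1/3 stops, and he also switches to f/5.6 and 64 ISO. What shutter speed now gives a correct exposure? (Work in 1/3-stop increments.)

6 s

Scene light: 1 1/3 stops brighter.
Aperture: f/3.5 → f/4 → f/4.5 → f/5 → f/5.6 — 1 1/3 stops smaller aperture (darker).
ISO: 160 → 125 → 100 → 80 → 64 — 1 1/3 stops dropped (darker).
Net so far: 1 1/3 stops darker. Shutter speed: 2.5 → 3.2 → 4 → 5 → 6.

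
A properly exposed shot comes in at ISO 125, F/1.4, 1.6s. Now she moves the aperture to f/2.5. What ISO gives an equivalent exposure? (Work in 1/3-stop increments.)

ISO 400

Aperture: f/1.4 → f/1.6 → f/1.8 → f/2 → f/2.2 → f/2.5 — 1 2/3 stops stopped down (darker).
Need 1 2/3 stops brighter from the ISO: 125 → 160 → 200 → 250 → 320 → 400.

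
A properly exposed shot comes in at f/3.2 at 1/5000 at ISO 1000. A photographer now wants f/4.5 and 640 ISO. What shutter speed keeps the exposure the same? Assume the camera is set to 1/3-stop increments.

1/1600s

Aperture: f/3.2 → f/3.5 → f/4 → f/4.5 — 1 stop stopped down (darker).
ISO: 1000 → 800 → 640 — 2/3 stop dropped (darker).
Net change so far: 1 2/3 stops darker. Offset with the shutter speed: 1/5000 → 1/4000 → 1/3200 → 1/2500 → 1/2000 → 1/1600.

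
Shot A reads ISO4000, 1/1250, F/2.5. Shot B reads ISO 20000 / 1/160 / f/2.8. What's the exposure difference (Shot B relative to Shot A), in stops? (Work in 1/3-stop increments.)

5 stops brighter

Aperture: f/2.5 → f/2.8 — 1/3 stop smaller aperture (darker).
Shutter speed: 1/1250 → 1/1000 → 1/800 → 1/640 → 1/500 → 1/400 → 1/320 → 1/250 → 1/200 → 1/160 — 3 stops longer (brighter).
ISO: 4000 → 5000 → 6400 → 8000 → 10000 → 12800 → 16000 → 20000 — 2 1/3 stops raised (brighter).
Net: −1/3 +3 +2 1/3 = +5 stops.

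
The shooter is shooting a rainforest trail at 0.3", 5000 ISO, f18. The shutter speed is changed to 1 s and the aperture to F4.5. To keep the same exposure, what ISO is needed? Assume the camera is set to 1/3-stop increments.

Shutter speed: 0.3 → 0.4 → 0.5 → 0.6 → 0.8 → 1 — 1 2/3 stops slower (brighter).
Aperture: f/18 → f/16 → f/14 → f/13 → f/11 → f/10 → f/9 → f/8 → f/7.1 → f/6.3 → f/5.6 → f/5 → f/4.5 — 4 stops wider (brighter).
Net change so far: 5 2/3 stops brighter. Offset with the ISO: 5000 → 4000 → 3200 → 2500 → 2000 → 1600 → 1250 → 1000 → 800 → 640 → 500 → 400 → 320 → 250 → 200 → 160 → 125 → 100.

ISO 100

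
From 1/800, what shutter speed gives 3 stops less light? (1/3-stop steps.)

1/6400s

Shutter speed: 1/800 → 1/1000 → 1/1250 → 1/1600 → 1/2000 → 1/2500 → 1/3200 → 1/4000 → 1/5000 → 1/6400 — 3 stops shorter (darker).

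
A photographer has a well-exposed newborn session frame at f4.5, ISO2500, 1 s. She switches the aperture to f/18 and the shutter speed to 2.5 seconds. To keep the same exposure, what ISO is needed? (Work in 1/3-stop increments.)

ISO 16000

Aperture: f/4.5 → f/5 → f/5.6 → f/6.3 → f/7.1 → f/8 → f/9 → f/10 → f/11 → f/13 → f/14 → f/16 → f/18 — 4 stops stopped down (darker).
Shutter speed: 1 → 1.3 → 1.6 → 2 → 2.5 — 1 1/3 stops longer (brighter).
Net change so far: 2 2/3 stops darker. Offset with the ISO: 2500 → 3200 → 4000 → 5000 → 6400 → 8000 → 10000 → 12800 → 16000.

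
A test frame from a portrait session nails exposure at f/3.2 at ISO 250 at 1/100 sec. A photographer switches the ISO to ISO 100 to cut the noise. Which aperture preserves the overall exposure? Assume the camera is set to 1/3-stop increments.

ISO: 250 → 200 → 160 → 125 → 100 — 1 1/3 stops dropped (darker).
Need 1 1/3 stops brighter from the aperture: f/3.2 → f/2.8 → f/2.5 → f/2.2 → f/2.

f/2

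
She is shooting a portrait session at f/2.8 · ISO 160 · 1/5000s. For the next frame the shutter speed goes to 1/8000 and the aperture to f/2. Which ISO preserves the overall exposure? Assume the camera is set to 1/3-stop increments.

Shutter speed: 1/5000 → 1/6400 → 1/8000 — 2/3 stop faster (darker).
Aperture: f/2.8 → f/2.5 → f/2.2 → f/2 — 1 stop wider (brighter).
Net change so far: 1/3 stop brighter. Offset with the ISO: 160 → 125.

ISO 125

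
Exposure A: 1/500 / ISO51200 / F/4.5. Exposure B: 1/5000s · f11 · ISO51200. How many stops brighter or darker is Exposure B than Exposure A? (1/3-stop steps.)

Aperture: f/4.5 → f/5 → f/5.6 → f/6.3 → f/7.1 → f/8 → f/9 → f/10 → f/11 — 2 2/3 stops stopped down (darker).
Shutter speed: 1/500 → 1/640 → 1/800 → 1/1000 → 1/1250 → 1/1600 → 1/2000 → 1/2500 → 1/3200 → 1/4000 → 1/5000 — 3 1/3 stops faster (darker).
ISO: unchanged.
Net: −2 2/3 −3 1/3 = −6 stops.

6 stops darker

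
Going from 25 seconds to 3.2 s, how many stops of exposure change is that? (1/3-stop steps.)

3 stops

25 → 20 → 15 → 13 → 10 → 8 → 6 → 5 → 4 → 3.2 — count the steps: 9 third-stops = 3 stops.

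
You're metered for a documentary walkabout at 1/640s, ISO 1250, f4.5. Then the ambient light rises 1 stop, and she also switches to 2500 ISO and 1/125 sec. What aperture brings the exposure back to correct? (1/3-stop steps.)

f/20

Scene light: 1 stop brighter.
ISO: 1250 → 1600 → 2000 → 2500 — 1 stop raised (brighter).
Shutter speed: 1/640 → 1/500 → 1/400 → 1/320 → 1/250 → 1/200 → 1/160 → 1/125 — 2 1/3 stops slower (brighter).
Net so far: 4 1/3 stops brighter. Aperture: f/4.5 → f/5 → f/5.6 → f/6.3 → f/7.1 → f/8 → f/9 → f/10 → f/11 → f/13 → f/14 → f/16 → f/18 → f/20.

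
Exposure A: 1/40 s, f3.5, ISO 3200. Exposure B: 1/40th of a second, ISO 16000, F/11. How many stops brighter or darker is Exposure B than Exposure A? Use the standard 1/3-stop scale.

Aperture: f/3.5 → f/4 → f/4.5 → f/5 → f/5.6 → f/6.3 → f/7.1 → f/8 → f/9 → f/10 → f/11 — 3 1/3 stops stopped down (darker).
Shutter speed: unchanged.
ISO: 3200 → 4000 → 5000 → 6400 → 8000 → 10000 → 12800 → 16000 — 2 1/3 stops higher (brighter).
Net: −3 1/3 +2 1/3 = −1 stop.

1 stop darker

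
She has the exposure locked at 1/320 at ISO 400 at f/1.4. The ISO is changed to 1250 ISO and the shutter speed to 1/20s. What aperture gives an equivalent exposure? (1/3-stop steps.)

ISO: 400 → 500 → 640 → 800 → 1000 → 1250 — 1 2/3 stops higher (brighter).
Shutter speed: 1/320 → 1/250 → 1/200 → 1/160 → 1/125 → 1/100 → 1/80 → 1/60 → 1/50 → 1/40 → 1/30 → 1/25 → 1/20 — 4 stops slower (brighter).
Net change so far: 5 2/3 stops brighter. Offset with the aperture: f/1.4 → f/1.6 → f/1.8 → f/2 → f/2.2 → f/2.5 → f/2.8 → f/3.2 → f/3.5 → f/4 → f/4.5 → f/5 → f/5.6 → f/6.3 → f/7.1 → f/8 → f/9 → f/10.

f/10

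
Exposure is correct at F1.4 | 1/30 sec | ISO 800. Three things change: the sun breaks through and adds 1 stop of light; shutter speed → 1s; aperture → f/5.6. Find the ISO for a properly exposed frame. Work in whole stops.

ISO 200

Scene light: 1 stop brighter.
Shutter speed: 1/30 → 1/15 → 1/8 → 1/4 → 1/2 → 1 — 5 stops longer (brighter).
Aperture: f/1.4 → f/2 → f/2.8 → f/4 → f/5.6 — 4 stops smaller aperture (darker).
Net so far: 2 stops brighter. ISO: 800 → 400 → 200.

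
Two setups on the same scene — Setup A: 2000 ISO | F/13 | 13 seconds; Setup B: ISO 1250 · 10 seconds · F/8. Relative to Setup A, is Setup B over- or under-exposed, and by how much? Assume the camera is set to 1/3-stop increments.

1/3 stop brighter

Aperture: f/13 → f/11 → f/10 → f/9 → f/8 — 1 1/3 stops wider (brighter).
Shutter speed: 13 → 10 — 1/3 stop faster (darker).
ISO: 2000 → 1600 → 1250 — 2/3 stop lower (darker).
Net: +1 1/3 −1/3 −2/3 = +1/3 stops.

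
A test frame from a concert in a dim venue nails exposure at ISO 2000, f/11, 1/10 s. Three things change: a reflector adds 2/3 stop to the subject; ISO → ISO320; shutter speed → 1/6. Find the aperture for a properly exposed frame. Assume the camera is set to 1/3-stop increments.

f/7.1

Scene light: 2/3 stop brighter.
ISO: 2000 → 1600 → 1250 → 1000 → 800 → 640 → 500 → 400 → 320 — 2 2/3 stops dropped (darker).
Shutter speed: 1/10 → 1/8 → 1/6 — 2/3 stop slower (brighter).
Net so far: 1 1/3 stops darker. Aperture: f/11 → f/10 → f/9 → f/8 → f/7.1.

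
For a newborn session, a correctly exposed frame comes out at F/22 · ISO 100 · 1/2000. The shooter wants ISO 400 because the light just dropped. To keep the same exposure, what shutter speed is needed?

1/8000s

ISO: 100 → 200 → 400 — 2 stops raised (brighter).
Need 2 stops darker from the shutter speed: 1/2000 → 1/4000 → 1/8000.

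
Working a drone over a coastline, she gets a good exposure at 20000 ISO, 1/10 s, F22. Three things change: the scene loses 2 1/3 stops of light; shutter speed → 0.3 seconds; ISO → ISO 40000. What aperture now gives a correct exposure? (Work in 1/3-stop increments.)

Scene light: 2 1/3 stops darker.
Shutter speed: 1/10 → 1/8 → 1/6 → 1/5 → 1/4 → 0.3 — 1 2/3 stops slower (brighter).
ISO: 20000 → 25600 → 32000 → 40000 — 1 stop higher (brighter).
Net so far: 1/3 stop brighter. Aperture: f/22 → f/25.

f/25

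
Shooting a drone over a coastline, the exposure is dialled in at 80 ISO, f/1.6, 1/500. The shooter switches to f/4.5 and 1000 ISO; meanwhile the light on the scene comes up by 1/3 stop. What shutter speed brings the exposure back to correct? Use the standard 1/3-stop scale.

1/1000s

Scene light: 1/3 stop brighter.
Aperture: f/1.6 → f/1.8 → f/2 → f/2.2 → f/2.5 → f/2.8 → f/3.2 → f/3.5 → f/4 → f/4.5 — 3 stops smaller aperture (darker).
ISO: 80 → 100 → 125 → 160 → 200 → 250 → 320 → 400 → 500 → 640 → 800 → 1000 — 3 2/3 stops higher (brighter).
Net so far: 1 stop brighter. Shutter speed: 1/500 → 1/640 → 1/800 → 1/1000.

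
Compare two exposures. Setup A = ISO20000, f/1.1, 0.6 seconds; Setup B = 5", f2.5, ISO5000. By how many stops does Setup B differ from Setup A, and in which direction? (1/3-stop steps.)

Aperture: f/1.1 → f/1.2 → f/1.4 → f/1.6 → f/1.8 → f/2 → f/2.2 → f/2.5 — 2 1/3 stops smaller aperture (darker).
Shutter speed: 0.6 → 0.8 → 1 → 1.3 → 1.6 → 2 → 2.5 → 3.2 → 4 → 5 — 3 stops longer (brighter).
ISO: 20000 → 16000 → 12800 → 10000 → 8000 → 6400 → 5000 — 2 stops dropped (darker).
Net: −2 1/3 +3 −2 = −1 1/3 stops.

1 1/3 stops darker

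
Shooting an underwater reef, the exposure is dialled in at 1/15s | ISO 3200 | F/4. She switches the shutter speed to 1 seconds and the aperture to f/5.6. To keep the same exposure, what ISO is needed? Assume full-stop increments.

Shutter speed: 1/15 → 1/8 → 1/4 → 1/2 → 1 — 4 stops longer (brighter).
Aperture: f/4 → f/5.6 — 1 stop narrower (darker).
Net change so far: 3 stops brighter. Offset with the ISO: 3200 → 1600 → 800 → 400.

ISO 400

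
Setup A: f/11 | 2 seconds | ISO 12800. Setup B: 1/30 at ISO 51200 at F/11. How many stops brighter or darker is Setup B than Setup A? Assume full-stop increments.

4 stops darker

Aperture: unchanged.
Shutter speed: 2 → 1 → 1/2 → 1/4 → 1/8 → 1/15 → 1/30 — 6 stops shorter (darker).
ISO: 12800 → 25600 → 51200 — 2 stops higher (brighter).
Net: −6 +2 = −4 stops.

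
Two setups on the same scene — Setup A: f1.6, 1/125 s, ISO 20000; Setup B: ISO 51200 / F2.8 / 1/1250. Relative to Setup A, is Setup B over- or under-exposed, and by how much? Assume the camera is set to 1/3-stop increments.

Aperture: f/1.6 → f/1.8 → f/2 → f/2.2 → f/2.5 → f/2.8 — 1 2/3 stops stopped down (darker).
Shutter speed: 1/125 → 1/160 → 1/200 → 1/250 → 1/320 → 1/400 → 1/500 → 1/640 → 1/800 → 1/1000 → 1/1250 — 3 1/3 stops shorter (darker).
ISO: 20000 → 25600 → 32000 → 40000 → 51200 — 1 1/3 stops raised (brighter).
Net: −1 2/3 −3 1/3 +1 1/3 = −3 2/3 stops.

3 2/3 stops darker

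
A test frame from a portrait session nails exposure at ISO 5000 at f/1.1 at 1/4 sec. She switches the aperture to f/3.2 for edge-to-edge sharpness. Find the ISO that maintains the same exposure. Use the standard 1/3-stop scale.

ISO 40000

Aperture: f/1.1 → f/1.2 → f/1.4 → f/1.6 → f/1.8 → f/2 → f/2.2 → f/2.5 → f/2.8 → f/3.2 — 3 stops narrower (darker).
Need 3 stops brighter from the ISO: 5000 → 6400 → 8000 → 10000 → 12800 → 16000 → 20000 → 25600 → 32000 → 40000.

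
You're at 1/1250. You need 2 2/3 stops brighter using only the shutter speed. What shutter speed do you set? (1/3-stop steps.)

1/200s

Shutter speed: 1/1250 → 1/1000 → 1/800 → 1/640 → 1/500 → 1/400 → 1/320 → 1/250 → 1/200 — 2 2/3 stops longer (brighter).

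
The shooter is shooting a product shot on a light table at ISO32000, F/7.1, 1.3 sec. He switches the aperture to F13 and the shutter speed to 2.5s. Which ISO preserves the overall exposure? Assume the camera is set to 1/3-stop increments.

Aperture: f/7.1 → f/8 → f/9 → f/10 → f/11 → f/13 — 1 2/3 stops stopped down (darker).
Shutter speed: 1.3 → 1.6 → 2 → 2.5 — 1 stop slower (brighter).
Net change so far: 2/3 stop darker. Offset with the ISO: 32000 → 40000 → 51200.

ISO 51200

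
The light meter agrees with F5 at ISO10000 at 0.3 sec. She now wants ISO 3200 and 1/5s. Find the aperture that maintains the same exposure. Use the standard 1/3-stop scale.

ISO: 10000 → 8000 → 6400 → 5000 → 4000 → 3200 — 1 2/3 stops lower (darker).
Shutter speed: 0.3 → 1/4 → 1/5 — 2/3 stop faster (darker).
Net change so far: 2 1/3 stops darker. Offset with the aperture: f/5 → f/4.5 → f/4 → f/3.5 → f/3.2 → f/2.8 → f/2.5 → f/2.2.

f/2.2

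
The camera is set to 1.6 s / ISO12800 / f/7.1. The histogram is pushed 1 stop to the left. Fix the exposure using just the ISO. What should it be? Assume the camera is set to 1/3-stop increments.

ISO 25600

Underexposed by 1 stop → need 1 stop brighter.
ISO: 12800 → 16000 → 20000 → 25600.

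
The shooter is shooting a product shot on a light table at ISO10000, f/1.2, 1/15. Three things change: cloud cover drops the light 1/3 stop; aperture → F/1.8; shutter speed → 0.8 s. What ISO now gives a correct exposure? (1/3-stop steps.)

Scene light: 1/3 stop darker.
Aperture: f/1.2 → f/1.4 → f/1.6 → f/1.8 — 1 stop narrower (darker).
Shutter speed: 1/15 → 1/13 → 1/10 → 1/8 → 1/6 → 1/5 → 1/4 → 0.3 → 0.4 → 0.5 → 0.6 → 0.8 — 3 2/3 stops slower (brighter).
Net so far: 2 1/3 stops brighter. ISO: 10000 → 8000 → 6400 → 5000 → 4000 → 3200 → 2500 → 2000.

ISO 2000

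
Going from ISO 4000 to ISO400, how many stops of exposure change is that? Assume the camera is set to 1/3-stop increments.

4000 → 3200 → 2500 → 2000 → 1600 → 1250 → 1000 → 800 → 640 → 500 → 400 — count the steps: 10 third-stops = 3 1/3 stops.

3 1/3 stops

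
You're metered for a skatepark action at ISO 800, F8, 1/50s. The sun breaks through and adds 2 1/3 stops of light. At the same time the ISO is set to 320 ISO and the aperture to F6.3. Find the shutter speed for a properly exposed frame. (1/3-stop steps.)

1/160s

Scene light: 2 1/3 stops brighter.
ISO: 800 → 640 → 500 → 400 → 320 — 1 1/3 stops dropped (darker).
Aperture: f/8 → f/7.1 → f/6.3 — 2/3 stop larger aperture (brighter).
Net so far: 1 2/3 stops brighter. Shutter speed: 1/50 → 1/60 → 1/80 → 1/100 → 1/125 → 1/160.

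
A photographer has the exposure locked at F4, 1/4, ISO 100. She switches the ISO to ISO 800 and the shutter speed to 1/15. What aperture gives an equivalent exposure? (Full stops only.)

f/5.6

ISO: 100 → 200 → 400 → 800 — 3 stops higher (brighter).
Shutter speed: 1/4 → 1/8 → 1/15 — 2 stops shorter (darker).
Net change so far: 1 stop brighter. Offset with the aperture: f/4 → f/5.6.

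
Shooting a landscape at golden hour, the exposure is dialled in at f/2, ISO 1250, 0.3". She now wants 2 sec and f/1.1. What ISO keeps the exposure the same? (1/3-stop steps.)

ISO 64

Shutter speed: 0.3 → 0.4 → 0.5 → 0.6 → 0.8 → 1 → 1.3 → 1.6 → 2 — 2 2/3 stops slower (brighter).
Aperture: f/2 → f/1.8 → f/1.6 → f/1.4 → f/1.2 → f/1.1 — 1 2/3 stops wider (brighter).
Net change so far: 4 1/3 stops brighter. Offset with the ISO: 1250 → 1000 → 800 → 640 → 500 → 400 → 320 → 250 → 200 → 160 → 125 → 100 → 80 → 64.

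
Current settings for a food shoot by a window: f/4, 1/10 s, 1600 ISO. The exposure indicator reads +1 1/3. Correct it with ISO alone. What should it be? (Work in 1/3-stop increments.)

ISO 640

Overexposed by 1 1/3 stops → need 1 1/3 stops darker.
ISO: 1600 → 1250 → 1000 → 800 → 640.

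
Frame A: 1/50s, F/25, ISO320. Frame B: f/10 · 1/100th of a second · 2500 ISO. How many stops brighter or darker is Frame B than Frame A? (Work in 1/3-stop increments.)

Aperture: f/25 → f/22 → f/20 → f/18 → f/16 → f/14 → f/13 → f/11 → f/10 — 2 2/3 stops wider (brighter).
Shutter speed: 1/50 → 1/60 → 1/80 → 1/100 — 1 stop faster (darker).
ISO: 320 → 400 → 500 → 640 → 800 → 1000 → 1250 → 1600 → 2000 → 2500 — 3 stops higher (brighter).
Net: +2 2/3 −1 +3 = +4 2/3 stops.

4 2/3 stops brighter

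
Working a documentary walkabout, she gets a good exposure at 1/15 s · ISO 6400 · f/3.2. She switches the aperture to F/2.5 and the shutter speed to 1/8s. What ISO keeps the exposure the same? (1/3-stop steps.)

Aperture: f/3.2 → f/2.8 → f/2.5 — 2/3 stop wider (brighter).
Shutter speed: 1/15 → 1/13 → 1/10 → 1/8 — 1 stop longer (brighter).
Net change so far: 1 2/3 stops brighter. Offset with the ISO: 6400 → 5000 → 4000 → 3200 → 2500 → 2000.

ISO 2000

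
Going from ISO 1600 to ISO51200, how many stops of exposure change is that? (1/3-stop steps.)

1600 → 2000 → 2500 → 3200 → 4000 → 5000 → 6400 → 8000 → 10000 → 12800 → 16000 → 20000 → 25600 → 32000 → 40000 → 51200 — count the steps: 15 third-stops = 5 stops.

5 stops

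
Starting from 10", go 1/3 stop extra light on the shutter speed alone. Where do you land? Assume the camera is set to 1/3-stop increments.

Shutter speed: 10 → 13 — 1/3 stop longer (brighter).

13 s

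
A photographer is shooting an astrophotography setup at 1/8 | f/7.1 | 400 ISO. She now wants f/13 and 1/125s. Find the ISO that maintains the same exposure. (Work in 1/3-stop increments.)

Aperture: f/7.1 → f/8 → f/9 → f/10 → f/11 → f/13 — 1 2/3 stops narrower (darker).
Shutter speed: 1/8 → 1/10 → 1/13 → 1/15 → 1/20 → 1/25 → 1/30 → 1/40 → 1/50 → 1/60 → 1/80 → 1/100 → 1/125 — 4 stops faster (darker).
Net change so far: 5 2/3 stops darker. Offset with the ISO: 400 → 500 → 640 → 800 → 1000 → 1250 → 1600 → 2000 → 2500 → 3200 → 4000 → 5000 → 6400 → 8000 → 10000 → 12800 → 16000 → 20000.

ISO 20000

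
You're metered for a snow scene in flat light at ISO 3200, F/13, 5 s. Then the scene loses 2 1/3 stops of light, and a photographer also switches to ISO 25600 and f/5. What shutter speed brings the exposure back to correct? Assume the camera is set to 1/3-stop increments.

Scene light: 2 1/3 stops darker.
ISO: 3200 → 4000 → 5000 → 6400 → 8000 → 10000 → 12800 → 16000 → 20000 → 25600 — 3 stops raised (brighter).
Aperture: f/13 → f/11 → f/10 → f/9 → f/8 → f/7.1 → f/6.3 → f/5.6 → f/5 — 2 2/3 stops larger aperture (brighter).
Net so far: 3 1/3 stops brighter. Shutter speed: 5 → 4 → 3.2 → 2.5 → 2 → 1.6 → 1.3 → 1 → 0.8 → 0.6 → 0.5.

0.5 s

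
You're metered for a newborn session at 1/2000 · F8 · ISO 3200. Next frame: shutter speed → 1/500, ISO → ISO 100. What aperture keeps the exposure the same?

Shutter speed: 1/2000 → 1/1000 → 1/500 — 2 stops slower (brighter).
ISO: 3200 → 1600 → 800 → 400 → 200 → 100 — 5 stops lower (darker).
Net change so far: 3 stops darker. Offset with the aperture: f/8 → f/5.6 → f/4 → f/2.8.

f/2.8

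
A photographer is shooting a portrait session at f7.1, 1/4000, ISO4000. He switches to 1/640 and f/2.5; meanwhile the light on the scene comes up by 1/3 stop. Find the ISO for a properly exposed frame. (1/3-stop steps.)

ISO 64

Scene light: 1/3 stop brighter.
Shutter speed: 1/4000 → 1/3200 → 1/2500 → 1/2000 → 1/1600 → 1/1250 → 1/1000 → 1/800 → 1/640 — 2 2/3 stops slower (brighter).
Aperture: f/7.1 → f/6.3 → f/5.6 → f/5 → f/4.5 → f/4 → f/3.5 → f/3.2 → f/2.8 → f/2.5 — 3 stops opened up (brighter).
Net so far: 6 stops brighter. ISO: 4000 → 3200 → 2500 → 2000 → 1600 → 1250 → 1000 → 800 → 640 → 500 → 400 → 320 → 250 → 200 → 160 → 125 → 100 → 80 → 64.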